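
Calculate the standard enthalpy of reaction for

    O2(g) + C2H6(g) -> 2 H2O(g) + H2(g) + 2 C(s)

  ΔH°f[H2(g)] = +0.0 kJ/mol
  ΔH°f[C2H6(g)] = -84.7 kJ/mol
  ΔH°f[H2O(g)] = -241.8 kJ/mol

ΔH° = -398.9 kJ/mol

Products: 2·(-241.8) + 1·(+0.0) + 2·(+0.0) = -483.6
Reactants: 1·(+0.0) + 1·(-84.7) = -84.7
ΔH° = (-483.6) − (-84.7) = -398.9 kJ/mol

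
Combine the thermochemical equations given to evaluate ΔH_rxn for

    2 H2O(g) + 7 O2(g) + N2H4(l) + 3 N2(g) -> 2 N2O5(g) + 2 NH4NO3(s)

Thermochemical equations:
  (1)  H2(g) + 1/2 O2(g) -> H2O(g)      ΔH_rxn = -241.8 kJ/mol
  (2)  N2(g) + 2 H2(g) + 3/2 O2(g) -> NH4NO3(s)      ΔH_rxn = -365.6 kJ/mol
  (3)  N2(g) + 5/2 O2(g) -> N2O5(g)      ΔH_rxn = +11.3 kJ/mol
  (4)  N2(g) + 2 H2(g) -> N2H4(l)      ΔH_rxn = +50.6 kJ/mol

(1) reversed and × 2 (reverse to put H2O(g) on the reactant side; scale by 2 for the 2 H2O(g)): (-2)·(-241.8) = +483.6 kJ/mol
(2) × 2 (scale by 2 for the 2 NH4NO3(s)): (2)·(-365.6) = -731.2 kJ/mol
(3) × 2 (×2 to match 2 N2O5(g) in the target): (2)·(+11.3) = +22.6 kJ/mol
(4) reversed (reverse to put N2H4(l) on the reactant side): -50.6 kJ/mol
ΔH_rxn = (+483.6) + (-731.2) + (+22.6) + (-50.6) = -275.6 kJ/mol

ΔH_rxn = -275.6 kJ/mol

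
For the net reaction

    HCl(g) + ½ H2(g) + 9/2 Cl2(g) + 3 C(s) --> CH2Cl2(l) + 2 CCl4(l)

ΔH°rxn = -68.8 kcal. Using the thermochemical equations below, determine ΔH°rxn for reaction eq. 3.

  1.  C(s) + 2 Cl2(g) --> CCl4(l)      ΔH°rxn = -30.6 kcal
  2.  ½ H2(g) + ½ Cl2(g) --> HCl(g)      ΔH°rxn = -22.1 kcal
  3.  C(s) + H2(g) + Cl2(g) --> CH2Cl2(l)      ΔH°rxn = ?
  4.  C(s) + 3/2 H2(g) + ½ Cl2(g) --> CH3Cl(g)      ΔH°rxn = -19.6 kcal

ΔH°rxn = -29.7 kcal

eq. 1 × 2: (2)·(-30.6) = -61.2 kcal
eq. 2 reversed: +22.1 kcal
eq. 3 as written: contributes x
eq. 4: not needed.
-68.8 = (-61.2) + (+22.1) + x
x = (-68.8 − (-39.1)) / (1) = -29.7 kcal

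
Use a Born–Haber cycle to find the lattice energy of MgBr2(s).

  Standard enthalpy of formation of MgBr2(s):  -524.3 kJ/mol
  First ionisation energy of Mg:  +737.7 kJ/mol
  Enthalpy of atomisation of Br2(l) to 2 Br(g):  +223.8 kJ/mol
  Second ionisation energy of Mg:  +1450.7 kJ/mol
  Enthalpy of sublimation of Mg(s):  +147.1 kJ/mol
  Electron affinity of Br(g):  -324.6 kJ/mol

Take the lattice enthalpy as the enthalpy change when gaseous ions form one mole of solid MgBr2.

ΔHf° = 1·ΔHsub + 1·(ΣIE) + 1·D(Br2) + 2·EA + U
-524.3 = 1·(+147.1) + 1·(+2188.4) + 1·(+223.8) + 2·(-324.6) + U
U = -524.3 − (+1910.1) = -2434.4 kJ/mol

U = -2434.4 kJ/mol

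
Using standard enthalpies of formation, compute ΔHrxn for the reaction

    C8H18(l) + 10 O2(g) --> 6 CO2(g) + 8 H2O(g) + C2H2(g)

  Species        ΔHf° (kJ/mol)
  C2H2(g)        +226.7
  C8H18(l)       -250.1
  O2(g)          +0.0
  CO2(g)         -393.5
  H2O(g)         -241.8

ΔHrxn = -3818.6 kJ/mol

ΔH°rxn = Σ nΔHf°(products) − Σ nΔHf°(reactants).
Products: 6·(-393.5) + 8·(-241.8) + 1·(+226.7) = -4068.7
Reactants: 1·(-250.1) + 10·(+0.0) = -250.1
ΔHrxn = (-4068.7) − (-250.1) = -3818.6 kJ/mol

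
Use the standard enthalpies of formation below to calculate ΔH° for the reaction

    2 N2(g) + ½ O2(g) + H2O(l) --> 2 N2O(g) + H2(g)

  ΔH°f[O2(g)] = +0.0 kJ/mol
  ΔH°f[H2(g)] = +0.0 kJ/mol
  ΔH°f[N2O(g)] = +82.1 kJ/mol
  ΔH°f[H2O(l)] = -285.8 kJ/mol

Products: 2·(+82.1) + 1·(+0.0) = +164.2
Reactants: 2·(+0.0) + 1/2·(+0.0) + 1·(-285.8) = -285.8
ΔH° = (+164.2) − (-285.8) = 450.0 kJ/mol

ΔH° = 450.0 kJ/mol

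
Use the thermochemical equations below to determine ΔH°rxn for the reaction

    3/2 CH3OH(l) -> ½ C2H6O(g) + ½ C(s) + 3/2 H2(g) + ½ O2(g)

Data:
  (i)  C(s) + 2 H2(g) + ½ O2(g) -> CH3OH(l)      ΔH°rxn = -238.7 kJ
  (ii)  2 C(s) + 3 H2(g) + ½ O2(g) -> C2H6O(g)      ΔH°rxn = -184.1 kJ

(i) reversed and × 3/2: (-3/2)·(-238.7) = +358.05 kJ
(ii) × 1/2: (1/2)·(-184.1) = -92.05 kJ
Combining the equations, ΔH°rxn = (+358.05) + (-92.05) = 266.0 kJ

ΔH°rxn = 266.0 kJ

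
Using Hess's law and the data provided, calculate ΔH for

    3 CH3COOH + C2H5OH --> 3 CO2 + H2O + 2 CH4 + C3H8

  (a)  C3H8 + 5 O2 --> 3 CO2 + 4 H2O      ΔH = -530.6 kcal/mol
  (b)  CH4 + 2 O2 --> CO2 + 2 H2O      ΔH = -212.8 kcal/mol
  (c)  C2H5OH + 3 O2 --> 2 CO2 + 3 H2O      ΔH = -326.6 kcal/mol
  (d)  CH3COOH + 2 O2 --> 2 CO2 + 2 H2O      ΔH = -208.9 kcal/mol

ΔH = 2.9 kcal/mol

(a) reversed (C3H8 must end up as a product): +530.6 kcal/mol
(b) reversed and × 2 (reverse to put CH4 on the product side; scale by 2 for the 2 CH4): (-2)·(-212.8) = +425.6 kcal/mol
(c) as written (C2H5OH already on the reactant side): -326.6 kcal/mol
(d) × 3 (×3 to match 3 CH3COOH in the target): (3)·(-208.9) = -626.7 kcal/mol
Since enthalpy is a state function, ΔH = (-1)·(-530.6) + (-2)·(-212.8) + (1)·(-326.6) + (3)·(-208.9) = 2.9 kcal/mol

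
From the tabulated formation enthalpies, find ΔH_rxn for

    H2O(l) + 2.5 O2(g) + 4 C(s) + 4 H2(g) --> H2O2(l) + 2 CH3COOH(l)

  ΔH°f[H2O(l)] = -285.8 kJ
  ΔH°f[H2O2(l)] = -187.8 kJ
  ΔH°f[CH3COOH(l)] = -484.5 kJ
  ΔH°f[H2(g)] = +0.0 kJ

Products: 1·(-187.8) + 2·(-484.5) = -1156.8
Reactants: 1·(-285.8) + 5/2·(+0.0) + 4·(+0.0) + 4·(+0.0) = -285.8
ΔH_rxn = (-1156.8) − (-285.8) = -871.0 kJ

ΔH_rxn = -871.0 kJ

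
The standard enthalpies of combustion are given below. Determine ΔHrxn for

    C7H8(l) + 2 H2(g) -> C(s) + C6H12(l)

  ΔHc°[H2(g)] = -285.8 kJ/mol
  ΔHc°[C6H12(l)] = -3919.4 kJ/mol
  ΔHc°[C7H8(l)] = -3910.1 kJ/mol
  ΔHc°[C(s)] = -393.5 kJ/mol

ΔHrxn = -168.8 kJ/mol

Using ΔH = Σ nΔHc°(reactants) − Σ nΔHc°(products):
= [1·(-3910.1) + 2·(-285.8)] − [1·(-393.5) + 1·(-3919.4)]
= -168.8 kJ/mol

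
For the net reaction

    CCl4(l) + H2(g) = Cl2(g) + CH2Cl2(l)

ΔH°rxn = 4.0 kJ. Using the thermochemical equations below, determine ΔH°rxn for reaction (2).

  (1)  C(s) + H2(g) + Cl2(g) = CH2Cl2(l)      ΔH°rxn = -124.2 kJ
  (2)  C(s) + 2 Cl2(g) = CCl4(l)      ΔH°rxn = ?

ΔH°rxn = -128.2 kJ

(1) as written: -124.2 kJ
(2) reversed: contributes −x
+4.0 = (-124.2) − x
x = (+4.0 − (-124.2)) / (-1) = -128.2 kJ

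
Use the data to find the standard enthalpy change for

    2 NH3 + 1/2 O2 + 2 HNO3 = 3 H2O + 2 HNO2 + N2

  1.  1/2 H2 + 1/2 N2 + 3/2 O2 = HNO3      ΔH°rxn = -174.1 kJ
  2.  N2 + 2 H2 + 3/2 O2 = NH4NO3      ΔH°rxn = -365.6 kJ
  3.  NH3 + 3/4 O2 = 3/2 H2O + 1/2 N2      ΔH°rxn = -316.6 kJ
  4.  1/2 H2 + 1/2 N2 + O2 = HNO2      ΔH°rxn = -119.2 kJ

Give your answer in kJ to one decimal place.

ΔH°rxn = -523.4 kJ

eq. 1 reversed and × 2 (HNO3 must end up as a reactant; scale by 2 for the 2 HNO3): (-2)·(-174.1) = +348.2 kJ
eq. 2: not needed (NH4NO3 appears nowhere else).
eq. 3 × 2 (scale by 2 for the 2 NH3): (2)·(-316.6) = -633.2 kJ
eq. 4 × 2 (×2 to match 2 HNO2 in the target): (2)·(-119.2) = -238.4 kJ
Summing the manipulated equations, ΔH°rxn = (+348.2) + (-633.2) + (-238.4) = -523.4 kJ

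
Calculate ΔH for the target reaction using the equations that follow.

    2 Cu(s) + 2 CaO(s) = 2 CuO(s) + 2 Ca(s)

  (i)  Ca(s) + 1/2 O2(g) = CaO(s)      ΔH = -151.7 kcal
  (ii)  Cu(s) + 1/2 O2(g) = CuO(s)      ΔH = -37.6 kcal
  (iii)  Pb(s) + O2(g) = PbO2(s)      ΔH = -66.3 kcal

(i) reversed and × 2: (-2)·(-151.7) = +303.4 kcal
(ii) × 2: (2)·(-37.6) = -75.2 kcal
(iii): not needed.
Summing the manipulated equations, ΔH = (+303.4) + (-75.2) = 228.2 kcal

ΔH = 228.2 kcal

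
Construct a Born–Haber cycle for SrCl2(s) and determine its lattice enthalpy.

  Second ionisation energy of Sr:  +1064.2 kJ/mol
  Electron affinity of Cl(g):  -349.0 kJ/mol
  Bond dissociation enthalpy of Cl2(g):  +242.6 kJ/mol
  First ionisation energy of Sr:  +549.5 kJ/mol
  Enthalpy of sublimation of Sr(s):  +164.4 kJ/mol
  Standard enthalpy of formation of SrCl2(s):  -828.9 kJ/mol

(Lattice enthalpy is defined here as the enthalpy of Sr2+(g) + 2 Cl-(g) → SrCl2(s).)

ΔHf° = 1·ΔHsub + 1·(ΣIE) + 1·D(Cl2) + 2·EA + U
-828.9 = 1·(+164.4) + 1·(+1613.7) + 1·(+242.6) + 2·(-349.0) + U
U = -828.9 − (+1322.7) = -2151.6 kJ/mol

U = -2151.6 kJ/mol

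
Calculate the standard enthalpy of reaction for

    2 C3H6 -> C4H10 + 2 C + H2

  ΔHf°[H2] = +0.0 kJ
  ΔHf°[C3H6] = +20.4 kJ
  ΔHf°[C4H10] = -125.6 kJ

ΔH° = -166.4 kJ

Products: 1·(-125.6) + 2·(+0.0) + 1·(+0.0) = -125.6
Reactants: 2·(+20.4) = +40.8
ΔH° = (-125.6) − (+40.8) = -166.4 kJ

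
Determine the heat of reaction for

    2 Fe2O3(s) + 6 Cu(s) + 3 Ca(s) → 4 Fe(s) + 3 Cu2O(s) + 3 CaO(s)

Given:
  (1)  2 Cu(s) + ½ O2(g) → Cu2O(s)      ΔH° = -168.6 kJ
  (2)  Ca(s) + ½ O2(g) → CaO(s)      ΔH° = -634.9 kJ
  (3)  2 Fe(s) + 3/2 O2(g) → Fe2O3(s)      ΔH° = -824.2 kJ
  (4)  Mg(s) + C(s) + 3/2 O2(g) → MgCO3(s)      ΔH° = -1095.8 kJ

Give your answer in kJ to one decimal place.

(1) × 3: (3)·(-168.6) = -505.8 kJ
(2) × 3: (3)·(-634.9) = -1904.7 kJ
(3) reversed and × 2: (-2)·(-824.2) = +1648.4 kJ
(4): not needed.
Combining the equations, ΔH° = (3)·(-168.6) + (3)·(-634.9) + (-2)·(-824.2) = -762.1 kJ

ΔH° = -762.1 kJ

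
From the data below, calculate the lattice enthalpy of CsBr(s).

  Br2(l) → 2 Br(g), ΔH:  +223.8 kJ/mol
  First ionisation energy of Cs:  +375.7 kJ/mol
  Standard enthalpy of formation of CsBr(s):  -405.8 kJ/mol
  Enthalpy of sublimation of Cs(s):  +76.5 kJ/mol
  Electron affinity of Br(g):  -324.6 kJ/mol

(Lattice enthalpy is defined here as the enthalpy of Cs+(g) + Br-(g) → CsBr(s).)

ΔHf° = 1·ΔHsub + 1·(ΣIE) + 1/2·D(Br2) + 1·EA + U
-405.8 = 1·(+76.5) + 1·(+375.7) + 1/2·(+223.8) + 1·(-324.6) + U
U = -405.8 − (+239.5) = -645.3 kJ/mol

U = -645.3 kJ/mol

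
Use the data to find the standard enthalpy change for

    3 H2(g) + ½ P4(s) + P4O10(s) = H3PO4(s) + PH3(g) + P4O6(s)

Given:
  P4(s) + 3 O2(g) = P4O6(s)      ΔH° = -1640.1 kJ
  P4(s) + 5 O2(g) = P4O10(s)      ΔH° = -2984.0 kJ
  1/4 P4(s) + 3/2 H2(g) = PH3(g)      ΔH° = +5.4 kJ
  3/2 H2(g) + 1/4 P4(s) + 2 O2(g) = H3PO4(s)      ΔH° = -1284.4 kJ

equation 1 as written (P4O6(s) already on the product side): -1640.1 kJ
equation 2 reversed (reverse to put P4O10(s) on the reactant side): +2984.0 kJ
equation 3 as written (PH3(g) already on the product side): +5.4 kJ
equation 4 as written (H3PO4(s) already on the product side): -1284.4 kJ
By Hess's law, ΔH° = (1)·(-1640.1) + (-1)·(-2984.0) + (1)·(+5.4) + (1)·(-1284.4) = 64.9 kJ

ΔH° = 64.9 kJ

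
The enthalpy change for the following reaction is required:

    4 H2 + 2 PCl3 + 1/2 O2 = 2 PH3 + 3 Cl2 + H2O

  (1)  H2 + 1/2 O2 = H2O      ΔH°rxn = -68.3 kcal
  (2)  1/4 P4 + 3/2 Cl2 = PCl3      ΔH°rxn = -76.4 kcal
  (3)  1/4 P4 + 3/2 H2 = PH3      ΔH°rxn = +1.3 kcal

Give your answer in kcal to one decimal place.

ΔH°rxn = 87.1 kcal

(1) as written: -68.3 kcal
(2) reversed and × 2: (-2)·(-76.4) = +152.8 kcal
(3) × 2: (2)·(+1.3) = +2.6 kcal
ΔH°rxn = (1)·(-68.3) + (-2)·(-76.4) + (2)·(+1.3) = 87.1 kcal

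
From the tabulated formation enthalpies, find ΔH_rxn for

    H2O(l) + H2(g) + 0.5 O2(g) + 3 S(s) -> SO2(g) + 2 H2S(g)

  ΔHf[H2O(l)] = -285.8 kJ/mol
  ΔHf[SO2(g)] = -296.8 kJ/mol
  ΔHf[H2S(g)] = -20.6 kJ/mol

ΔH_rxn = -52.2 kJ/mol

Products: 1·(-296.8) + 2·(-20.6) = -338.0
Reactants: 1·(-285.8) + 1·(+0.0) + 1/2·(+0.0) + 3·(+0.0) = -285.8
ΔH_rxn = (-338.0) − (-285.8) = -52.2 kJ/mol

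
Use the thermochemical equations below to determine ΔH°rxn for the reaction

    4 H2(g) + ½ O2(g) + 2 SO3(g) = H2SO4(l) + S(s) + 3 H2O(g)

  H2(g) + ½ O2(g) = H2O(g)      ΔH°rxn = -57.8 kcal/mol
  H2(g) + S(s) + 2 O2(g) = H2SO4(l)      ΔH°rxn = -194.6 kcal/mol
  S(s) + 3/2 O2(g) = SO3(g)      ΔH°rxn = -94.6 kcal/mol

equation 1 × 3: (3)·(-57.8) = -173.4 kcal/mol
equation 2 as written: -194.6 kcal/mol
equation 3 reversed and × 2: (-2)·(-94.6) = +189.2 kcal/mol
ΔH°rxn = (3)·(-57.8) + (1)·(-194.6) + (-2)·(-94.6) = -178.8 kcal/mol

ΔH°rxn = -178.8 kcal/mol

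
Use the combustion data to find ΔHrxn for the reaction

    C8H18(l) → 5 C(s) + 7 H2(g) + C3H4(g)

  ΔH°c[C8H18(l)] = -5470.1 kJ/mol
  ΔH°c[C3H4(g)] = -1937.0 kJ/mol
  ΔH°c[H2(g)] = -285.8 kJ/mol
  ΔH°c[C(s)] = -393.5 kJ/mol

ΔHrxn = 435.0 kJ/mol

With combustion enthalpies, reactants minus products:
= [1·(-5470.1)] − [5·(-393.5) + 7·(-285.8) + 1·(-1937.0)]
= 435.0 kJ/mol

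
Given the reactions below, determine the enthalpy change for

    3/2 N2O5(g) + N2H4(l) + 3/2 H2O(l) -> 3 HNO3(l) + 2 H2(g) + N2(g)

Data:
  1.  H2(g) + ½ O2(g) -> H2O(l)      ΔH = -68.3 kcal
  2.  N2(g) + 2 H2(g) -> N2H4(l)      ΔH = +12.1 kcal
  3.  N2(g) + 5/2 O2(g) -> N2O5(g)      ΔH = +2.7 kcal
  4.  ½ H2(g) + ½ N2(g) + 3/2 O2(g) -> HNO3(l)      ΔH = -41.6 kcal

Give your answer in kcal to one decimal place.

ΔH = -38.5 kcal

eq. 1 reversed and × 3/2: (-3/2)·(-68.3) = +102.45 kcal
eq. 2 reversed: -12.1 kcal
eq. 3 reversed and × 3/2: (-3/2)·(+2.7) = -4.05 kcal
eq. 4 × 3: (3)·(-41.6) = -124.8 kcal
ΔH = (+102.45) + (-12.1) + (-4.05) + (-124.8) = -38.5 kcal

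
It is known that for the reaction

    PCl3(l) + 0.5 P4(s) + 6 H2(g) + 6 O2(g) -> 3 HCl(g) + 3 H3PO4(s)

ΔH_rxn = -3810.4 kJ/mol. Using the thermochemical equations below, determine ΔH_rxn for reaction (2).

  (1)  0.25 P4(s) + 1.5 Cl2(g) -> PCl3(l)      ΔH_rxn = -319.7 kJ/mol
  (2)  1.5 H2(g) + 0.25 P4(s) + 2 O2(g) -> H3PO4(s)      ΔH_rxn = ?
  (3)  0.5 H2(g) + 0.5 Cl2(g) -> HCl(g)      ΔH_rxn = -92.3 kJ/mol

(1) reversed: +319.7 kJ/mol
(2) × 3: contributes 3·x
(3) × 3: (3)·(-92.3) = -276.9 kJ/mol
-3810.4 = (+319.7) + (-276.9) + 3·x
x = (-3810.4 − (+42.8)) / (3) = -1284.4 kJ/mol

ΔH_rxn = -1284.4 kJ/mol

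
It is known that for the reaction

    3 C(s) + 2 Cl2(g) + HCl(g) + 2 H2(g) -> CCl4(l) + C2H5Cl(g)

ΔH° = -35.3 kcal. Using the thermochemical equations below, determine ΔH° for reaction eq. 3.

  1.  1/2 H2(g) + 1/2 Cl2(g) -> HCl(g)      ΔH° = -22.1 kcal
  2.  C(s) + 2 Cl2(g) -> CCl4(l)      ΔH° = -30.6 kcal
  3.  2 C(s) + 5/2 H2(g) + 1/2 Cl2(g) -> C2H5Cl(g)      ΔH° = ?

ΔH° = -26.8 kcal

eq. 1 reversed (reverse to put HCl(g) on the reactant side): +22.1 kcal
eq. 2 as written (CCl4(l) already on the product side): -30.6 kcal
eq. 3 as written (C2H5Cl(g) already on the product side): contributes x
-35.3 = (+22.1) + (-30.6) + x
x = (-35.3 − (-8.5)) / (1) = -26.8 kcal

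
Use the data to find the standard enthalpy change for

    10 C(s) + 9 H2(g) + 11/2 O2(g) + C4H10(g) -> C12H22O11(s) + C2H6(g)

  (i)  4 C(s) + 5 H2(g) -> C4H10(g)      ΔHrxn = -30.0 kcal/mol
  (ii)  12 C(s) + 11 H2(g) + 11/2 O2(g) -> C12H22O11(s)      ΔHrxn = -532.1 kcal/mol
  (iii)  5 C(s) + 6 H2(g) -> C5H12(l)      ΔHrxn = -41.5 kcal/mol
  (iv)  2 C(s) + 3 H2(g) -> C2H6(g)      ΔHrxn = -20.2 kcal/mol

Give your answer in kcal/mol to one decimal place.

(i) reversed: +30.0 kcal/mol
(ii) as written: -532.1 kcal/mol
(iii): not needed.
(iv) as written: -20.2 kcal/mol
ΔHrxn = (-1)·(-30.0) + (1)·(-532.1) + (1)·(-20.2) = -522.3 kcal/mol

ΔHrxn = -522.3 kcal/mol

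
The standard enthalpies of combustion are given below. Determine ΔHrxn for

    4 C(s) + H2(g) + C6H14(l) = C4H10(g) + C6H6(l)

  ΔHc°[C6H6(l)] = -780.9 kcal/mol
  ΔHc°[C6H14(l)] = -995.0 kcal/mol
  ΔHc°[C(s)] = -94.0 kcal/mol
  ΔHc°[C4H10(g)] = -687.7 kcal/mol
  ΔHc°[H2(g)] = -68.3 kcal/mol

With combustion enthalpies, reactants minus products:
= [4·(-94.0) + 1·(-68.3) + 1·(-995.0)] − [1·(-687.7) + 1·(-780.9)]
= 29.3 kcal/mol

ΔHrxn = 29.3 kcal/mol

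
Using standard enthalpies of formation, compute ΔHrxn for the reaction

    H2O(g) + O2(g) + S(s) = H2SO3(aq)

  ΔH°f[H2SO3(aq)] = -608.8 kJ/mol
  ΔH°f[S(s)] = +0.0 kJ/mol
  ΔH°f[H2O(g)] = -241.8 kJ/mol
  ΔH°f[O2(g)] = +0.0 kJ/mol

ΔH°rxn = Σ nΔHf°(products) − Σ nΔHf°(reactants).
Products: 1·(-608.8) = -608.8
Reactants: 1·(-241.8) + 1·(+0.0) + 1·(+0.0) = -241.8
ΔHrxn = (-608.8) − (-241.8) = -367.0 kJ/mol

ΔHrxn = -367.0 kJ/mol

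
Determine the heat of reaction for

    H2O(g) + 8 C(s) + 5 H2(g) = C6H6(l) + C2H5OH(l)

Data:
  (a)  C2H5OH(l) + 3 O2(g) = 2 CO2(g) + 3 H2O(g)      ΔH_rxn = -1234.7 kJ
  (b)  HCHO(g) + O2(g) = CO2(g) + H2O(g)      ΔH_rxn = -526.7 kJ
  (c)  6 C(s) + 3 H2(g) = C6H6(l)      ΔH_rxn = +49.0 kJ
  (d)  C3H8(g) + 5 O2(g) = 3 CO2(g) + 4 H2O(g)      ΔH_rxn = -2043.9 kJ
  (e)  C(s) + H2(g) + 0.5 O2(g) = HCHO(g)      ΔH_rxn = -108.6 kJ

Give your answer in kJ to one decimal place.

ΔH_rxn = 13.1 kJ

(a) reversed (C2H5OH(l) must end up as a product): +1234.7 kJ
(b) × 2: (2)·(-526.7) = -1053.4 kJ
(c) as written (C6H6(l) already on the product side): +49.0 kJ
(d): not needed (C3H8(g) appears nowhere else).
(e) × 2: (2)·(-108.6) = -217.2 kJ
ΔH_rxn = (-1)·(-1234.7) + (2)·(-526.7) + (1)·(+49.0) + (2)·(-108.6) = 13.1 kJ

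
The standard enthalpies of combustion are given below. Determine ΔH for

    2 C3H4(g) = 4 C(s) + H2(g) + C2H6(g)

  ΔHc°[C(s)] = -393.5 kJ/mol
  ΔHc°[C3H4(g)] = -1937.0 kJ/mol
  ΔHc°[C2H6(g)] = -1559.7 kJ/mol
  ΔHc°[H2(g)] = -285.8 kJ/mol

Using ΔH = Σ nΔHc°(reactants) − Σ nΔHc°(products):
= [2·(-1937.0)] − [4·(-393.5) + 1·(-285.8) + 1·(-1559.7)]
= -454.5 kJ/mol

ΔH = -454.5 kJ/mol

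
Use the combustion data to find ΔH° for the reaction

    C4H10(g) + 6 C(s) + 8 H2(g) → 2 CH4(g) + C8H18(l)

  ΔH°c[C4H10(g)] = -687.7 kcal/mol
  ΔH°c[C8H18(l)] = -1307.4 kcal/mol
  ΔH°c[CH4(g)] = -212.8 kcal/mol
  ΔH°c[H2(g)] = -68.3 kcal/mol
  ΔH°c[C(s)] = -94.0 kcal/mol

Using ΔH = Σ nΔHc°(reactants) − Σ nΔHc°(products):
= [1·(-687.7) + 6·(-94.0) + 8·(-68.3)] − [2·(-212.8) + 1·(-1307.4)]
= -65.1 kcal/mol

ΔH° = -65.1 kcal/mol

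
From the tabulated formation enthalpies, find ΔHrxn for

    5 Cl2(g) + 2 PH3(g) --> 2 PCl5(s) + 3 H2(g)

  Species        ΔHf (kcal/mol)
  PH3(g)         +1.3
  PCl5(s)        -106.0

ΔHrxn = -214.6 kcal/mol

ΔH°rxn = Σ nΔHf°(products) − Σ nΔHf°(reactants).
Products: 2·(-106.0) + 3·(+0.0) = -212.0
Reactants: 5·(+0.0) + 2·(+1.3) = +2.6
ΔHrxn = (-212.0) − (+2.6) = -214.6 kcal/mol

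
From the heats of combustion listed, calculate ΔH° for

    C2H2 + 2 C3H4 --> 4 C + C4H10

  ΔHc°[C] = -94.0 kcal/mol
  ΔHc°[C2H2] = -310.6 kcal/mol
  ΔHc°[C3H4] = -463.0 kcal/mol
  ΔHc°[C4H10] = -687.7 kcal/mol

ΔH° = -172.9 kcal/mol

Using ΔH = Σ nΔHc°(reactants) − Σ nΔHc°(products):
= [1·(-310.6) + 2·(-463.0)] − [4·(-94.0) + 1·(-687.7)]
= -172.9 kcal/mol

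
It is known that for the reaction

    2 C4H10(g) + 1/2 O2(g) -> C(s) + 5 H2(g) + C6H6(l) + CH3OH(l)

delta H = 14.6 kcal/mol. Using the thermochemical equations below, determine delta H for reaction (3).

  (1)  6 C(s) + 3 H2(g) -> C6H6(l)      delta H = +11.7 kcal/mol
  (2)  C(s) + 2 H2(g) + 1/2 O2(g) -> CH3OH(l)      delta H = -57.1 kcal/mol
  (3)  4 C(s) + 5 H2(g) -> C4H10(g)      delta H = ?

(1) as written (C6H6(l) already on the product side): +11.7 kcal/mol
(2) as written (CH3OH(l) already on the product side): -57.1 kcal/mol
(3) reversed and × 2 (reverse to put C4H10(g) on the reactant side; ×2 to match 2 C4H10(g) in the target): contributes −2·x
+14.6 = (+11.7) + (-57.1) − 2·x
x = (+14.6 − (-45.4)) / (-2) = -30.0 kcal/mol

delta H = -30.0 kcal/mol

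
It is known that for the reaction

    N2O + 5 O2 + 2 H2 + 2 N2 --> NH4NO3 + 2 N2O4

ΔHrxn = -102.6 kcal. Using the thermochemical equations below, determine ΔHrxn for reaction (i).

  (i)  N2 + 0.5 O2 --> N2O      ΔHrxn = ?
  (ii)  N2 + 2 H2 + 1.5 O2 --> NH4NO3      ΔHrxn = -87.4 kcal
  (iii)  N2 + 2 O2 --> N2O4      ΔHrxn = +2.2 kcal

ΔHrxn = 19.6 kcal

(i) reversed (reverse to put N2O on the reactant side): contributes −x
(ii) as written (NH4NO3 already on the product side): -87.4 kcal
(iii) × 2 (×2 to match 2 N2O4 in the target): (2)·(+2.2) = +4.4 kcal
-102.6 = (-87.4) + (+4.4) − x
x = (-102.6 − (-83.0)) / (-1) = 19.6 kcal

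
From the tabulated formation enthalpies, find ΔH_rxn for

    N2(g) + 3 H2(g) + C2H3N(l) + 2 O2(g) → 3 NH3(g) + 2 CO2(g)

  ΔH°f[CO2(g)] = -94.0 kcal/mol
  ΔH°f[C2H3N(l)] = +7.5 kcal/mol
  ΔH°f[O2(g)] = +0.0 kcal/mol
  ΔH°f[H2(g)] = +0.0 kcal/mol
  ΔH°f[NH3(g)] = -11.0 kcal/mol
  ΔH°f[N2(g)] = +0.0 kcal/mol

ΔH_rxn = -228.5 kcal/mol

ΔH°rxn = Σ nΔHf°(products) − Σ nΔHf°(reactants).
Products: 3·(-11.0) + 2·(-94.0) = -221.0
Reactants: 1·(+0.0) + 3·(+0.0) + 1·(+7.5) + 2·(+0.0) = +7.5
ΔH_rxn = (-221.0) − (+7.5) = -228.5 kcal/mol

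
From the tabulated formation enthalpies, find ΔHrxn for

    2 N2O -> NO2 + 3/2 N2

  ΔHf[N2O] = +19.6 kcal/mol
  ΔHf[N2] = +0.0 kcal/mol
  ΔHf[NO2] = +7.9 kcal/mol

Products: 1·(+7.9) + 3/2·(+0.0) = +7.9
Reactants: 2·(+19.6) = +39.2
ΔHrxn = (+7.9) − (+39.2) = -31.3 kcal/mol

ΔHrxn = -31.3 kcal/mol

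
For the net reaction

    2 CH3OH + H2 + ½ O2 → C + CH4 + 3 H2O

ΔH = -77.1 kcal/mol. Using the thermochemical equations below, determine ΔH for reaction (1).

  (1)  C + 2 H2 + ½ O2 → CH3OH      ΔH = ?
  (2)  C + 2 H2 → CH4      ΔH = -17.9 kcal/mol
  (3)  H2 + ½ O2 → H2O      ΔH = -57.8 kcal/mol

(1) reversed and × 2 (reverse to put CH3OH on the reactant side; ×2 to match 2 CH3OH in the target): contributes −2·x
(2) as written (CH4 already on the product side): -17.9 kcal/mol
(3) × 3 (scale by 3 for the 3 H2O): (3)·(-57.8) = -173.4 kcal/mol
-77.1 = (-17.9) + (-173.4) − 2·x
x = (-77.1 − (-191.3)) / (-2) = -57.1 kcal/mol

ΔH = -57.1 kcal/mol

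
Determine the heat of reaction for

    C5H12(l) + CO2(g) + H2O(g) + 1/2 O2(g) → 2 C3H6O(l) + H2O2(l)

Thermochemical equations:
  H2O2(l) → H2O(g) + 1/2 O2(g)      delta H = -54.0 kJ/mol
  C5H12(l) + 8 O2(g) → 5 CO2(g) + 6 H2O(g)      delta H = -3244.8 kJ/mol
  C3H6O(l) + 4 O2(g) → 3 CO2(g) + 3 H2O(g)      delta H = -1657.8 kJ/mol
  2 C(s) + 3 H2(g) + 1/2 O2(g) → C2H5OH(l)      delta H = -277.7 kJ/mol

equation 1 reversed (reverse to put H2O2(l) on the product side): +54.0 kJ/mol
equation 2 as written (C5H12(l) already on the reactant side): -3244.8 kJ/mol
equation 3 reversed and × 2 (C3H6O(l) must end up as a product; scale by 2 for the 2 C3H6O(l)): (-2)·(-1657.8) = +3315.6 kJ/mol
equation 4: not needed (C(s) appears nowhere else).
delta H = (-1)·(-54.0) + (1)·(-3244.8) + (-2)·(-1657.8) = 124.8 kJ/mol

delta H = 124.8 kJ/mol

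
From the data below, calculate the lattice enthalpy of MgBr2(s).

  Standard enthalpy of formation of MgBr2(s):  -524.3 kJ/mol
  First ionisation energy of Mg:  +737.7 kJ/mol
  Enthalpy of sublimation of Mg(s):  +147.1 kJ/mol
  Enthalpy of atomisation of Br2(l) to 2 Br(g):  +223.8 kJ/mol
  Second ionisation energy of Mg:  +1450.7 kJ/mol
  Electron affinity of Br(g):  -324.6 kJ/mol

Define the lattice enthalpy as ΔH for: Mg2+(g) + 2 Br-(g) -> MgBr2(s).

U = -2434.4 kJ/mol

ΔHf° = 1·ΔHsub + 1·(ΣIE) + 1·D(Br2) + 2·EA + U
-524.3 = 1·(+147.1) + 1·(+2188.4) + 1·(+223.8) + 2·(-324.6) + U
U = -524.3 − (+1910.1) = -2434.4 kJ/mol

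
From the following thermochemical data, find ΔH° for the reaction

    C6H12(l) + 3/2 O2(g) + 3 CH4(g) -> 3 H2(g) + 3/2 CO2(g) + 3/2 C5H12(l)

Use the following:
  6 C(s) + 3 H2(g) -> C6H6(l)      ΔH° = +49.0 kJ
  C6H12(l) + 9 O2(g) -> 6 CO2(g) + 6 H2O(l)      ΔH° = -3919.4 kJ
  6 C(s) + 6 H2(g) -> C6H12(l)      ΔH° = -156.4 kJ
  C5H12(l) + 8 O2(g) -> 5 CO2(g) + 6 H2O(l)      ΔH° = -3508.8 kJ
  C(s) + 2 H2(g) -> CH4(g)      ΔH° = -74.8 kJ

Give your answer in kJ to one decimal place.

ΔH° = -469.7 kJ

equation 1: not needed.
equation 2 × 3/2: (3/2)·(-3919.4) = -5879.1 kJ
equation 3 × 1/2: (1/2)·(-156.4) = -78.2 kJ
equation 4 reversed and × 3/2: (-3/2)·(-3508.8) = +5263.2 kJ
equation 5 reversed and × 3: (-3)·(-74.8) = +224.4 kJ
Combining the equations, ΔH° = (-5879.1) + (-78.2) + (+5263.2) + (+224.4) = -469.7 kJ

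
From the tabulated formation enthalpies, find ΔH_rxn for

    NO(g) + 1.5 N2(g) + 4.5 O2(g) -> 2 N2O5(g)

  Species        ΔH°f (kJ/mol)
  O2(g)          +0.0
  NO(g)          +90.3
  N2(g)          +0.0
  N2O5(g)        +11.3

Products: 2·(+11.3) = +22.6
Reactants: 1·(+90.3) + 3/2·(+0.0) + 9/2·(+0.0) = +90.3
ΔH_rxn = (+22.6) − (+90.3) = -67.7 kJ/mol

ΔH_rxn = -67.7 kJ/mol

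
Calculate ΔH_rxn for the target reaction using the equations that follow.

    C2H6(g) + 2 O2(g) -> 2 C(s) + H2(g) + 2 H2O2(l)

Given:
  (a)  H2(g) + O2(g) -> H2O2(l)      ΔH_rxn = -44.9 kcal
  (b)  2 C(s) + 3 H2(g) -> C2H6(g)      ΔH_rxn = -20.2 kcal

(a) × 2 (scale by 2 for the 2 H2O2(l)): (2)·(-44.9) = -89.8 kcal
(b) reversed (C2H6(g) must end up as a reactant): +20.2 kcal
ΔH_rxn = (2)·(-44.9) + (-1)·(-20.2) = -69.6 kcal

ΔH_rxn = -69.6 kcal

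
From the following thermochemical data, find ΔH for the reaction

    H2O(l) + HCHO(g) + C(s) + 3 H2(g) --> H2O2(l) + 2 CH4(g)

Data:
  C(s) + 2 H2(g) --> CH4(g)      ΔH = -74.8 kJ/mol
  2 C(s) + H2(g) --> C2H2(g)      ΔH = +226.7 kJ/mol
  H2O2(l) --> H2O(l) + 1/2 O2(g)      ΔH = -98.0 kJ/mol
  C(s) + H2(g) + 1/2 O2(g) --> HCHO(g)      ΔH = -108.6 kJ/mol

ΔH = 57.0 kJ/mol

equation 1 × 2: (2)·(-74.8) = -149.6 kJ/mol
equation 2: not needed.
equation 3 reversed: +98.0 kJ/mol
equation 4 reversed: +108.6 kJ/mol
Combining the equations, ΔH = (-149.6) + (+98.0) + (+108.6) = 57.0 kJ/mol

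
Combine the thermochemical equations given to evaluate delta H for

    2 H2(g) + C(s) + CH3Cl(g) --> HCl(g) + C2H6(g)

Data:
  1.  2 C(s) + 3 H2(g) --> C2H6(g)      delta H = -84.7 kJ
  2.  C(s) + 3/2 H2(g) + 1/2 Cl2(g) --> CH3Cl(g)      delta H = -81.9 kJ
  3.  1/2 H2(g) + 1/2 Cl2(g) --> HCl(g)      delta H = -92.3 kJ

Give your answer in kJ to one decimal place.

eq. 1 as written: -84.7 kJ
eq. 2 reversed: +81.9 kJ
eq. 3 as written: -92.3 kJ
delta H = (1)·(-84.7) + (-1)·(-81.9) + (1)·(-92.3) = -95.1 kJ

delta H = -95.1 kJ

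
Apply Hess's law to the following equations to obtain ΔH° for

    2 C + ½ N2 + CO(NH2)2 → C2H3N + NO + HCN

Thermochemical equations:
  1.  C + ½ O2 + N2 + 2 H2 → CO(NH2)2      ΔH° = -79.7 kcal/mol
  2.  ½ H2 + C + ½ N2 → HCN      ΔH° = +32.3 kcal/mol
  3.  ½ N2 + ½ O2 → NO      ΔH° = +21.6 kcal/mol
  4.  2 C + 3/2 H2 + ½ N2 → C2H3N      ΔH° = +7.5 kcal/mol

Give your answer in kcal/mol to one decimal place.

ΔH° = 141.1 kcal/mol

eq. 1 reversed: +79.7 kcal/mol
eq. 2 as written: +32.3 kcal/mol
eq. 3 as written: +21.6 kcal/mol
eq. 4 as written: +7.5 kcal/mol
Summing the manipulated equations, ΔH° = (+79.7) + (+32.3) + (+21.6) + (+7.5) = 141.1 kcal/mol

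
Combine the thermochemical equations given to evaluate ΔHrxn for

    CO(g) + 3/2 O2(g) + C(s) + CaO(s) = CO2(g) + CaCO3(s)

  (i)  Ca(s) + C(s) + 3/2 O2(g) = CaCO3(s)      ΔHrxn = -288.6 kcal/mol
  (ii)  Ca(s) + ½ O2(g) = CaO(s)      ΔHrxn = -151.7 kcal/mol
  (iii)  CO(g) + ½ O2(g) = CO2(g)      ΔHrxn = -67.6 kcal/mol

(i) as written (CaCO3(s) already on the product side): -288.6 kcal/mol
(ii) reversed (CaO(s) must end up as a reactant): +151.7 kcal/mol
(iii) as written (CO(g) already on the reactant side): -67.6 kcal/mol
Since enthalpy is a state function, ΔHrxn = (1)·(-288.6) + (-1)·(-151.7) + (1)·(-67.6) = -204.5 kcal/mol

ΔHrxn = -204.5 kcal/mol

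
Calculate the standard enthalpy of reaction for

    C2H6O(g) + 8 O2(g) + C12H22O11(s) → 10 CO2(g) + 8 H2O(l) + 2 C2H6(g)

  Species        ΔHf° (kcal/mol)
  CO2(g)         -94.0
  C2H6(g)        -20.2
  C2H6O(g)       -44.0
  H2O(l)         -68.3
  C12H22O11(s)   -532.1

ΔH°rxn = -950.7 kcal/mol

ΔH°rxn = Σ nΔHf°(products) − Σ nΔHf°(reactants).
Products: 10·(-94.0) + 8·(-68.3) + 2·(-20.2) = -1526.8
Reactants: 1·(-44.0) + 8·(+0.0) + 1·(-532.1) = -576.1
ΔH°rxn = (-1526.8) − (-576.1) = -950.7 kcal/mol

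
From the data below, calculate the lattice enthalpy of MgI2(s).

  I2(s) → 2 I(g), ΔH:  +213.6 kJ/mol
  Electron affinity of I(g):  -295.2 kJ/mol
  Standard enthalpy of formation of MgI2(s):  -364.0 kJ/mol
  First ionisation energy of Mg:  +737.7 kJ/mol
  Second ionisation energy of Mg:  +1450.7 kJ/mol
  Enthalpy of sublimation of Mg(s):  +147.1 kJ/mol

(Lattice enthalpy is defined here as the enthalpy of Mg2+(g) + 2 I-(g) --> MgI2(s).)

U = -2322.7 kJ/mol

ΔHf° = 1·ΔHsub + 1·(ΣIE) + 1·D(I2) + 2·EA + U
-364.0 = 1·(+147.1) + 1·(+2188.4) + 1·(+213.6) + 2·(-295.2) + U
U = -364.0 − (+1958.7) = -2322.7 kJ/mol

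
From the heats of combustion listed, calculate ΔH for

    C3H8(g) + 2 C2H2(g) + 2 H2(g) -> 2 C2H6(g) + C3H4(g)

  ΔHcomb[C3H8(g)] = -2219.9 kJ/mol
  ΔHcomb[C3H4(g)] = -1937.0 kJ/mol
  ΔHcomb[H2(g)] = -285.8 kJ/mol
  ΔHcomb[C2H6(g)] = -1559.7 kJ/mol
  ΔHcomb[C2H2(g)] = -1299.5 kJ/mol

With combustion enthalpies, reactants minus products:
= [1·(-2219.9) + 2·(-1299.5) + 2·(-285.8)] − [2·(-1559.7) + 1·(-1937.0)]
= -334.1 kJ/mol

ΔH = -334.1 kJ/mol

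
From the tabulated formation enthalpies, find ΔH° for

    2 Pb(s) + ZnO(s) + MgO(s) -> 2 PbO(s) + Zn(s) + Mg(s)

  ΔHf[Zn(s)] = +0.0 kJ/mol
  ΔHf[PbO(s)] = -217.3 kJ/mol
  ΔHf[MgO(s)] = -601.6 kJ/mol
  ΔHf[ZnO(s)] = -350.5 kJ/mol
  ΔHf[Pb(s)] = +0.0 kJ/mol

ΔH°rxn = Σ nΔHf°(products) − Σ nΔHf°(reactants).
Products: 2·(-217.3) + 1·(+0.0) + 1·(+0.0) = -434.6
Reactants: 2·(+0.0) + 1·(-350.5) + 1·(-601.6) = -952.1
ΔH° = (-434.6) − (-952.1) = 517.5 kJ/mol

ΔH° = 517.5 kJ/mol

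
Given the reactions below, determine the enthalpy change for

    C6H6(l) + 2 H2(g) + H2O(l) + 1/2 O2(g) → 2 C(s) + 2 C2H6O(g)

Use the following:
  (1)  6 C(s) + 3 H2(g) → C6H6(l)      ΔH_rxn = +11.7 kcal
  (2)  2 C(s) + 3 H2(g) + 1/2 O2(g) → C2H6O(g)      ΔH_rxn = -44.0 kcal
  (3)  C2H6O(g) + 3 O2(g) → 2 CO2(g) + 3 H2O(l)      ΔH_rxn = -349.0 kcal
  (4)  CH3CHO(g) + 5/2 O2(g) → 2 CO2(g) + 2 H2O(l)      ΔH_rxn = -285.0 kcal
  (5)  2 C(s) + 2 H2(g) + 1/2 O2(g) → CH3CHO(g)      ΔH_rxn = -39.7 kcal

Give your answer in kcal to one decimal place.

ΔH_rxn = -31.4 kcal

(1) reversed: -11.7 kcal
(2) as written: -44.0 kcal
(3) reversed: +349.0 kcal
(4) as written: -285.0 kcal
(5) as written: -39.7 kcal
ΔH_rxn = (-1)·(+11.7) + (1)·(-44.0) + (-1)·(-349.0) + (1)·(-285.0) + (1)·(-39.7) = -31.4 kcal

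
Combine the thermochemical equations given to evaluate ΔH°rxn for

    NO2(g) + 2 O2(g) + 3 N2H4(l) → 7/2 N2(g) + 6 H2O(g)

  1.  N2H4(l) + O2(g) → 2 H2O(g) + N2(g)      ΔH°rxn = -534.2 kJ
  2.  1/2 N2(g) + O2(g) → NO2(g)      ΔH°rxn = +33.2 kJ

eq. 1 × 3 (×3 to match 3 N2H4(l) in the target): (3)·(-534.2) = -1602.6 kJ
eq. 2 reversed (NO2(g) must end up as a reactant): -33.2 kJ
Combining the equations, ΔH°rxn = (-1602.6) + (-33.2) = -1635.8 kJ

ΔH°rxn = -1635.8 kJ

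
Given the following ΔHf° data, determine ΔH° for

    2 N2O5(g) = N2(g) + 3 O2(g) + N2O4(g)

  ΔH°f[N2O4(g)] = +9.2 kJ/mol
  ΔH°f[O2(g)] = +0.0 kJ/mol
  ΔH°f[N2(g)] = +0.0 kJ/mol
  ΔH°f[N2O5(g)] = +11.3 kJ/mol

Products: 1·(+0.0) + 3·(+0.0) + 1·(+9.2) = +9.2
Reactants: 2·(+11.3) = +22.6
ΔH° = (+9.2) − (+22.6) = -13.4 kJ/mol

ΔH° = -13.4 kJ/mol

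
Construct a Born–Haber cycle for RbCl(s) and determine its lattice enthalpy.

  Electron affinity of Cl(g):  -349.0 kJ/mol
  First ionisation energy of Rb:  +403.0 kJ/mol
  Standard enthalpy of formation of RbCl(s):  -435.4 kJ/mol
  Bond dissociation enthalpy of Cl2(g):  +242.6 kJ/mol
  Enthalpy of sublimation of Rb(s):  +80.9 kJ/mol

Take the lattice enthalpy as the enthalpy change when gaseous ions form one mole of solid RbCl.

U = -691.6 kJ/mol

ΔHf° = 1·ΔHsub + 1·(ΣIE) + 1/2·D(Cl2) + 1·EA + U
-435.4 = 1·(+80.9) + 1·(+403.0) + 1/2·(+242.6) + 1·(-349.0) + U
U = -435.4 − (+256.2) = -691.6 kJ/mol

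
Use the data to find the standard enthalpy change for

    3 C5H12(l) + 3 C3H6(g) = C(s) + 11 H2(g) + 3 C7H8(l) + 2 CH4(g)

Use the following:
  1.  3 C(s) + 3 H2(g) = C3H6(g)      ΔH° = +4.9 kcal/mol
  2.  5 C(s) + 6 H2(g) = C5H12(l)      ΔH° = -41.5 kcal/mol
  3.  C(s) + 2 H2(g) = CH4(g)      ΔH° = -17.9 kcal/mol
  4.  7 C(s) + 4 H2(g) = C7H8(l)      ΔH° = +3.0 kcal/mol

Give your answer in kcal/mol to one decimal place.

ΔH° = 83.0 kcal/mol

eq. 1 reversed and × 3 (reverse to put C3H6(g) on the reactant side; ×3 to match 3 C3H6(g) in the target): (-3)·(+4.9) = -14.7 kcal/mol
eq. 2 reversed and × 3 (reverse to put C5H12(l) on the reactant side; ×3 to match 3 C5H12(l) in the target): (-3)·(-41.5) = +124.5 kcal/mol
eq. 3 × 2 (×2 to match 2 CH4(g) in the target): (2)·(-17.9) = -35.8 kcal/mol
eq. 4 × 3 (×3 to match 3 C7H8(l) in the target): (3)·(+3.0) = +9.0 kcal/mol
ΔH° = (-3)·(+4.9) + (-3)·(-41.5) + (2)·(-17.9) + (3)·(+3.0) = 83.0 kcal/mol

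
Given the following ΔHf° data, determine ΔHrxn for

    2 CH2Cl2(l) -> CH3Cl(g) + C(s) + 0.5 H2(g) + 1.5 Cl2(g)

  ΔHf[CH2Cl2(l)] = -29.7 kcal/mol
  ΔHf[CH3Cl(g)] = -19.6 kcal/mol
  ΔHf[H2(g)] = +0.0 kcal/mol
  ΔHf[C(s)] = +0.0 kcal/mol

Products: 1·(-19.6) + 1·(+0.0) + 1/2·(+0.0) + 3/2·(+0.0) = -19.6
Reactants: 2·(-29.7) = -59.4
ΔHrxn = (-19.6) − (-59.4) = 39.8 kcal/mol

ΔHrxn = 39.8 kcal/mol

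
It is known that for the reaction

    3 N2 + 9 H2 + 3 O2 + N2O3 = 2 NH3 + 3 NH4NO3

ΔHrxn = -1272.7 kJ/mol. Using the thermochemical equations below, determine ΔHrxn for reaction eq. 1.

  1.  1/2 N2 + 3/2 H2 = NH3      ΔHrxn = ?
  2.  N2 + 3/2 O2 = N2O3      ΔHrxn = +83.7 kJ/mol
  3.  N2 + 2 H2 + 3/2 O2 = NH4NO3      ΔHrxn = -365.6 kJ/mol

ΔHrxn = -46.1 kJ/mol

eq. 1 × 2 (scale by 2 for the 2 NH3): contributes 2·x
eq. 2 reversed (reverse to put N2O3 on the reactant side): -83.7 kJ/mol
eq. 3 × 3 (×3 to match 3 NH4NO3 in the target): (3)·(-365.6) = -1096.8 kJ/mol
-1272.7 = (-83.7) + (-1096.8) + 2·x
x = (-1272.7 − (-1180.5)) / (2) = -46.1 kJ/mol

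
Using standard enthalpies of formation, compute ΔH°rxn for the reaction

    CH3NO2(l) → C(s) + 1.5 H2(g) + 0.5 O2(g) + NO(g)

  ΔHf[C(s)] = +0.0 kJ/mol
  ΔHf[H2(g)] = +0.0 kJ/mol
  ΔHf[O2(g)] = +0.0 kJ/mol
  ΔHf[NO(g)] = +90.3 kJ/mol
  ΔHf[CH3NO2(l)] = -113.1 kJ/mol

Products: 1·(+0.0) + 3/2·(+0.0) + 1/2·(+0.0) + 1·(+90.3) = +90.3
Reactants: 1·(-113.1) = -113.1
ΔH°rxn = (+90.3) − (-113.1) = 203.4 kJ/mol

ΔH°rxn = 203.4 kJ/mol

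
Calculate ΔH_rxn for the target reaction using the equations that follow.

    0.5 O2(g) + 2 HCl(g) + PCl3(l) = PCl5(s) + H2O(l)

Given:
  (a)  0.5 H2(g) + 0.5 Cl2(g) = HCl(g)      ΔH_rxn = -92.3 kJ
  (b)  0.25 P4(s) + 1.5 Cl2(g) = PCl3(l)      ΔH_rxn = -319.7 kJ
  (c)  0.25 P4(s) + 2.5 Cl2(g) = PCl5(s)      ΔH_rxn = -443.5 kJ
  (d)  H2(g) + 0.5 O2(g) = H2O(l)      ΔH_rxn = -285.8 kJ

(a) reversed and × 2 (HCl(g) must end up as a reactant; ×2 to match 2 HCl(g) in the target): (-2)·(-92.3) = +184.6 kJ
(b) reversed (PCl3(l) must end up as a reactant): +319.7 kJ
(c) as written (PCl5(s) already on the product side): -443.5 kJ
(d) as written (H2O(l) already on the product side): -285.8 kJ
ΔH_rxn = (-2)·(-92.3) + (-1)·(-319.7) + (1)·(-443.5) + (1)·(-285.8) = -225.0 kJ

ΔH_rxn = -225.0 kJ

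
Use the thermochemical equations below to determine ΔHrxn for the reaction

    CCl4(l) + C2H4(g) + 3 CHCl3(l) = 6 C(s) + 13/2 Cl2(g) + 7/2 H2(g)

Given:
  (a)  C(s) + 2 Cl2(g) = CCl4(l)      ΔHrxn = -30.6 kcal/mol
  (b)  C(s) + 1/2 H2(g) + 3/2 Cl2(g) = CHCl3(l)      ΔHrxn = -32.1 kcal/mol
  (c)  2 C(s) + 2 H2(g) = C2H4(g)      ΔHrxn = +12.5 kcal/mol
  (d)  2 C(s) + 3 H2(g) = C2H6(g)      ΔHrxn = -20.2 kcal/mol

ΔHrxn = 114.4 kcal/mol

(a) reversed (reverse to put CCl4(l) on the reactant side): +30.6 kcal/mol
(b) reversed and × 3 (reverse to put CHCl3(l) on the reactant side; ×3 to match 3 CHCl3(l) in the target): (-3)·(-32.1) = +96.3 kcal/mol
(c) reversed (C2H4(g) must end up as a reactant): -12.5 kcal/mol
(d): not needed (C2H6(g) appears nowhere else).
Combining the equations, ΔHrxn = (-1)·(-30.6) + (-3)·(-32.1) + (-1)·(+12.5) = 114.4 kcal/mol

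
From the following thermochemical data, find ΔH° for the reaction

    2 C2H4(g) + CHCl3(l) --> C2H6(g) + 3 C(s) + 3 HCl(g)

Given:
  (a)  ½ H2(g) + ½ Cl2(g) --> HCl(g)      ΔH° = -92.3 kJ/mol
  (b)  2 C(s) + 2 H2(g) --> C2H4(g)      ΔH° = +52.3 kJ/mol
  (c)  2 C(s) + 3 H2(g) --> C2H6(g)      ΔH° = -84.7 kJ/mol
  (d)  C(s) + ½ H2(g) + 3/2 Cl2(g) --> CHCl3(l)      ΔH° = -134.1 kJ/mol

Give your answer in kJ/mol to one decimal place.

ΔH° = -332.1 kJ/mol

(a) × 3 (×3 to match 3 HCl(g) in the target): (3)·(-92.3) = -276.9 kJ/mol
(b) reversed and × 2 (C2H4(g) must end up as a reactant; scale by 2 for the 2 C2H4(g)): (-2)·(+52.3) = -104.6 kJ/mol
(c) as written (C2H6(g) already on the product side): -84.7 kJ/mol
(d) reversed (reverse to put CHCl3(l) on the reactant side): +134.1 kJ/mol
ΔH° = (3)·(-92.3) + (-2)·(+52.3) + (1)·(-84.7) + (-1)·(-134.1) = -332.1 kJ/mol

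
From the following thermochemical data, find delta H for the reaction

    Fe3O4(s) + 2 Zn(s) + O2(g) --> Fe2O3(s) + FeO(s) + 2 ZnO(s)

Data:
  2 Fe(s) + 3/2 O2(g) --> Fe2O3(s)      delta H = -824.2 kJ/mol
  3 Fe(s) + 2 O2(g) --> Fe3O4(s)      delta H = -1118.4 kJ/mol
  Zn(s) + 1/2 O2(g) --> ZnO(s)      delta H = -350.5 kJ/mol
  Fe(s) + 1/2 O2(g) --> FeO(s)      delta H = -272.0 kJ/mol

equation 1 as written (Fe2O3(s) already on the product side): -824.2 kJ/mol
equation 2 reversed (reverse to put Fe3O4(s) on the reactant side): +1118.4 kJ/mol
equation 3 × 2 (scale by 2 for the 2 ZnO(s)): (2)·(-350.5) = -701.0 kJ/mol
equation 4 as written (FeO(s) already on the product side): -272.0 kJ/mol
delta H = (-824.2) + (+1118.4) + (-701.0) + (-272.0) = -678.8 kJ/mol

delta H = -678.8 kJ/mol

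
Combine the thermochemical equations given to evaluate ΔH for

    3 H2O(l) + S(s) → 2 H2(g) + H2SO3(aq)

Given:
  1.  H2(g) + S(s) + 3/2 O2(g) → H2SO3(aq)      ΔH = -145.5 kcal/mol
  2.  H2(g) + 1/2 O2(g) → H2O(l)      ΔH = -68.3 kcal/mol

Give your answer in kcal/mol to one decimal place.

ΔH = 59.4 kcal/mol

eq. 1 as written: -145.5 kcal/mol
eq. 2 reversed and × 3: (-3)·(-68.3) = +204.9 kcal/mol
By Hess's law, ΔH = (1)·(-145.5) + (-3)·(-68.3) = 59.4 kcal/mol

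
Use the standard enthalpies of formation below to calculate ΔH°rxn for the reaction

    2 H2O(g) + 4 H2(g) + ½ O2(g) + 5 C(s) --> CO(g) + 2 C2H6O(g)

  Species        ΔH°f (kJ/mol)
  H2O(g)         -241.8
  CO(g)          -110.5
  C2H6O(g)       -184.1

ΔH°rxn = Σ nΔHf°(products) − Σ nΔHf°(reactants).
Products: 1·(-110.5) + 2·(-184.1) = -478.7
Reactants: 2·(-241.8) + 4·(+0.0) + 1/2·(+0.0) + 5·(+0.0) = -483.6
ΔH°rxn = (-478.7) − (-483.6) = 4.9 kJ/mol

ΔH°rxn = 4.9 kJ/mol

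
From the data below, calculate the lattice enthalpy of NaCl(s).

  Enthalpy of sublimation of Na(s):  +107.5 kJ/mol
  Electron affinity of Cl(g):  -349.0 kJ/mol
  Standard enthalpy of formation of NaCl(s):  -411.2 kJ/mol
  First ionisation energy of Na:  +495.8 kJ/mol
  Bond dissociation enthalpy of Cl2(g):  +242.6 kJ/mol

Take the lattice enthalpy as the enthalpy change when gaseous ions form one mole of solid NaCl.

ΔHf° = 1·ΔHsub + 1·(ΣIE) + 1/2·D(Cl2) + 1·EA + U
-411.2 = 1·(+107.5) + 1·(+495.8) + 1/2·(+242.6) + 1·(-349.0) + U
U = -411.2 − (+375.6) = -786.8 kJ/mol

U = -786.8 kJ/mol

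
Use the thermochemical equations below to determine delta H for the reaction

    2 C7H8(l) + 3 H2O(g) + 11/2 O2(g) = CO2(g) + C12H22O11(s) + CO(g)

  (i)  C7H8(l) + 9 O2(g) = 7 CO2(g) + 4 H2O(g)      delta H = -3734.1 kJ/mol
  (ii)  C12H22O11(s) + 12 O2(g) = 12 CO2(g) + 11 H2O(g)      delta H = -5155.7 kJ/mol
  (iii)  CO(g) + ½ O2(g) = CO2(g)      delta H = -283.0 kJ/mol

delta H = -2029.5 kJ/mol

(i) × 2: (2)·(-3734.1) = -7468.2 kJ/mol
(ii) reversed: +5155.7 kJ/mol
(iii) reversed: +283.0 kJ/mol
Summing the manipulated equations, delta H = (2)·(-3734.1) + (-1)·(-5155.7) + (-1)·(-283.0) = -2029.5 kJ/mol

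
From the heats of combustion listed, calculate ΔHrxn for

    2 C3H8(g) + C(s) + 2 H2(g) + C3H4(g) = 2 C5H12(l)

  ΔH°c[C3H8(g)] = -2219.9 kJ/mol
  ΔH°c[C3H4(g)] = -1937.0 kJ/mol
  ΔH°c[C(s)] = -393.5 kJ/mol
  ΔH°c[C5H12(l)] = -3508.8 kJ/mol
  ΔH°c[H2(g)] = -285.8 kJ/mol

ΔHrxn = -324.3 kJ/mol

Using ΔH = Σ nΔHc°(reactants) − Σ nΔHc°(products):
= [2·(-2219.9) + 1·(-393.5) + 2·(-285.8) + 1·(-1937.0)] − [2·(-3508.8)]
= -324.3 kJ/mol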